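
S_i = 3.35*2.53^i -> [3.35, 8.48, 21.44, 54.25, 137.25]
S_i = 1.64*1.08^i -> [1.64, 1.77, 1.91, 2.07, 2.23]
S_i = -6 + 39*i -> [-6, 33, 72, 111, 150]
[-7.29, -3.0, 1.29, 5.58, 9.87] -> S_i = -7.29 + 4.29*i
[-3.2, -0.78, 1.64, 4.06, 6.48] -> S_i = -3.20 + 2.42*i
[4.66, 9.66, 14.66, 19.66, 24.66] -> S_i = 4.66 + 5.00*i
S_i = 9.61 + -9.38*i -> [9.61, 0.23, -9.15, -18.53, -27.91]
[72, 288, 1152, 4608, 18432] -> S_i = 72*4^i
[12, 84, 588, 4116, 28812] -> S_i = 12*7^i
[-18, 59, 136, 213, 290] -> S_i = -18 + 77*i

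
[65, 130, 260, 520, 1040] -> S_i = 65*2^i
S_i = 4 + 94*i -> [4, 98, 192, 286, 380]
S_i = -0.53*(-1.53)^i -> [-0.53, 0.81, -1.24, 1.9, -2.9]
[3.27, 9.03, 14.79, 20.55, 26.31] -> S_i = 3.27 + 5.76*i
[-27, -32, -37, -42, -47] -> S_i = -27 + -5*i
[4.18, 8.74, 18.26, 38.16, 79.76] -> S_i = 4.18*2.09^i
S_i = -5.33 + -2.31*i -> [-5.33, -7.64, -9.95, -12.26, -14.57]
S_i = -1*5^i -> [-1, -5, -25, -125, -625]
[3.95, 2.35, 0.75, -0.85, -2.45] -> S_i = 3.95 + -1.60*i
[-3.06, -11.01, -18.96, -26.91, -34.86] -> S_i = -3.06 + -7.95*i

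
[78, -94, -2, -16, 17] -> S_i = Random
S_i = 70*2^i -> [70, 140, 280, 560, 1120]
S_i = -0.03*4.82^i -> [-0.03, -0.14, -0.7, -3.36, -16.19]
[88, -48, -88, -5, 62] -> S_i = Random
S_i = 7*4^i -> [7, 28, 112, 448, 1792]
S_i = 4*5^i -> [4, 20, 100, 500, 2500]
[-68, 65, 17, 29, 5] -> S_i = Random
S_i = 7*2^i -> [7, 14, 28, 56, 112]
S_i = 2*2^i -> [2, 4, 8, 16, 32]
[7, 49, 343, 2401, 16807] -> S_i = 7*7^i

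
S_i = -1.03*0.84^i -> [-1.03, -0.87, -0.73, -0.61, -0.51]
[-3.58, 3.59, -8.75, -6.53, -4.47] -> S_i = Random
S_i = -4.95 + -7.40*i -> [-4.95, -12.35, -19.75, -27.15, -34.55]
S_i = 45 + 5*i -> [45, 50, 55, 60, 65]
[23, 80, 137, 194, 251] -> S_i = 23 + 57*i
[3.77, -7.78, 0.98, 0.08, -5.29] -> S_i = Random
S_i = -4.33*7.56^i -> [-4.33, -32.73, -247.48, -1870.91, -14144.09]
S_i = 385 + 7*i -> [385, 392, 399, 406, 413]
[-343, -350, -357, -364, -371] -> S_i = -343 + -7*i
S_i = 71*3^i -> [71, 213, 639, 1917, 5751]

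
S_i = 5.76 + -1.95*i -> [5.76, 3.81, 1.86, -0.09, -2.04]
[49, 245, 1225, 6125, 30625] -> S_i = 49*5^i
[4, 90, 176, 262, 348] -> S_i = 4 + 86*i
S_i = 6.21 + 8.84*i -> [6.21, 15.05, 23.89, 32.73, 41.57]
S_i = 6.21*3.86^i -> [6.21, 23.97, 92.53, 357.15, 1378.61]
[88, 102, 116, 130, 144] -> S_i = 88 + 14*i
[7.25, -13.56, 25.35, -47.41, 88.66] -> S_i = 7.25*(-1.87)^i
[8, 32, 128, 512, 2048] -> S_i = 8*4^i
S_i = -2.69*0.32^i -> [-2.69, -0.86, -0.28, -0.09, -0.03]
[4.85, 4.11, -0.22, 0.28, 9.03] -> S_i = Random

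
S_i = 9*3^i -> [9, 27, 81, 243, 729]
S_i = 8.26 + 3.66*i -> [8.26, 11.92, 15.58, 19.24, 22.9]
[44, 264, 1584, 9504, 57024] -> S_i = 44*6^i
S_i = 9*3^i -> [9, 27, 81, 243, 729]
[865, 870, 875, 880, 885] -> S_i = 865 + 5*i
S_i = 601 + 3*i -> [601, 604, 607, 610, 613]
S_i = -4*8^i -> [-4, -32, -256, -2048, -16384]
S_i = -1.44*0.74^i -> [-1.44, -1.07, -0.79, -0.58, -0.43]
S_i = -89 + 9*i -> [-89, -80, -71, -62, -53]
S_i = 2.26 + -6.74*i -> [2.26, -4.48, -11.22, -17.96, -24.7]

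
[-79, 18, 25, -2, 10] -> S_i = Random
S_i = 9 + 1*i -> [9, 10, 11, 12, 13]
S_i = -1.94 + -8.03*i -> [-1.94, -9.97, -18.0, -26.03, -34.06]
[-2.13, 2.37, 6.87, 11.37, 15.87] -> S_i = -2.13 + 4.50*i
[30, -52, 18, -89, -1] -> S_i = Random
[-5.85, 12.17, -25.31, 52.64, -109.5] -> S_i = -5.85*(-2.08)^i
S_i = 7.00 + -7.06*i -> [7.0, -0.06, -7.12, -14.18, -21.24]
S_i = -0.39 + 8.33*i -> [-0.39, 7.94, 16.27, 24.6, 32.93]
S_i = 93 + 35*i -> [93, 128, 163, 198, 233]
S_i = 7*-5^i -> [7, -35, 175, -875, 4375]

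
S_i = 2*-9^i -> [2, -18, 162, -1458, 13122]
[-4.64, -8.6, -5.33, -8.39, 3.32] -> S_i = Random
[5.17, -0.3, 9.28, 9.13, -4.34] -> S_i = Random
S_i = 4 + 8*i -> [4, 12, 20, 28, 36]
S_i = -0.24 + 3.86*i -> [-0.24, 3.62, 7.48, 11.34, 15.2]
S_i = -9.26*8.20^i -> [-9.26, -75.93, -622.64, -5105.67, -41866.47]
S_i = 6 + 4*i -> [6, 10, 14, 18, 22]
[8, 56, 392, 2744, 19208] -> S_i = 8*7^i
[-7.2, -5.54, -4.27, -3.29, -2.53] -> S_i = -7.20*0.77^i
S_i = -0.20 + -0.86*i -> [-0.2, -1.06, -1.92, -2.78, -3.64]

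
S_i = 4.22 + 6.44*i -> [4.22, 10.66, 17.1, 23.54, 29.98]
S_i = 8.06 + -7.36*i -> [8.06, 0.7, -6.66, -14.02, -21.38]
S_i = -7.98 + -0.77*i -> [-7.98, -8.75, -9.52, -10.29, -11.06]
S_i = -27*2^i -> [-27, -54, -108, -216, -432]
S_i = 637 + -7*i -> [637, 630, 623, 616, 609]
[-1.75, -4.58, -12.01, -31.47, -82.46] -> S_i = -1.75*2.62^i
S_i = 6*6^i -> [6, 36, 216, 1296, 7776]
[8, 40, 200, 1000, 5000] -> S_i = 8*5^i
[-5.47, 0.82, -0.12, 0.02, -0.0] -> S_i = -5.47*(-0.15)^i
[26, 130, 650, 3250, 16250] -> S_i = 26*5^i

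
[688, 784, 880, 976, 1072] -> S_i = 688 + 96*i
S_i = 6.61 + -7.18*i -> [6.61, -0.57, -7.75, -14.93, -22.11]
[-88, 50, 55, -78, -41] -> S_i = Random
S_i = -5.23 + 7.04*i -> [-5.23, 1.81, 8.85, 15.89, 22.93]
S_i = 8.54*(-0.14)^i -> [8.54, -1.2, 0.17, -0.02, 0.0]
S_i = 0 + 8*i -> [0, 8, 16, 24, 32]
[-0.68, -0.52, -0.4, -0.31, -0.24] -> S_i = -0.68*0.77^i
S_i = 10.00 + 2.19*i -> [10.0, 12.19, 14.38, 16.57, 18.76]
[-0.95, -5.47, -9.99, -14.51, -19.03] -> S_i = -0.95 + -4.52*i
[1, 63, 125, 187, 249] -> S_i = 1 + 62*i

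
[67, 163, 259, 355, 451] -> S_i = 67 + 96*i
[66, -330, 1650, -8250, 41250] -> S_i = 66*-5^i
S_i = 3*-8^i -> [3, -24, 192, -1536, 12288]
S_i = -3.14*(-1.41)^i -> [-3.14, 4.43, -6.24, 8.8, -12.41]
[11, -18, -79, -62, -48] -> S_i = Random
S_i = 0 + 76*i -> [0, 76, 152, 228, 304]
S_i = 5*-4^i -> [5, -20, 80, -320, 1280]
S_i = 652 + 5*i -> [652, 657, 662, 667, 672]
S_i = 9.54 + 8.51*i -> [9.54, 18.05, 26.56, 35.07, 43.58]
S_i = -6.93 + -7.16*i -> [-6.93, -14.09, -21.25, -28.41, -35.57]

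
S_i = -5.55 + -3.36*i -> [-5.55, -8.91, -12.27, -15.63, -18.99]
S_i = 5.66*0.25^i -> [5.66, 1.42, 0.35, 0.09, 0.02]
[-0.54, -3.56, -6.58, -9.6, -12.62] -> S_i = -0.54 + -3.02*i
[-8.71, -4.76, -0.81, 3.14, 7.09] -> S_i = -8.71 + 3.95*i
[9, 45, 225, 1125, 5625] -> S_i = 9*5^i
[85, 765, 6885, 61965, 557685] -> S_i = 85*9^i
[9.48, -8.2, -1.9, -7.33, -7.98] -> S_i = Random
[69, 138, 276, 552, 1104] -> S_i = 69*2^i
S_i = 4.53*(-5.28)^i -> [4.53, -23.92, 126.29, -666.81, 3520.74]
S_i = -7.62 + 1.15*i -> [-7.62, -6.47, -5.32, -4.17, -3.02]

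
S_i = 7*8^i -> [7, 56, 448, 3584, 28672]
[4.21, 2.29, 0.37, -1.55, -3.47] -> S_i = 4.21 + -1.92*i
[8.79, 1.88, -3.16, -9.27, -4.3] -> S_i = Random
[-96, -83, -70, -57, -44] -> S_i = -96 + 13*i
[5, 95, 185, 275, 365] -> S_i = 5 + 90*i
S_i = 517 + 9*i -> [517, 526, 535, 544, 553]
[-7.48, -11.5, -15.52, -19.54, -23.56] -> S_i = -7.48 + -4.02*i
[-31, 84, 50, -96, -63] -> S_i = Random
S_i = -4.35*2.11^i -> [-4.35, -9.18, -19.37, -40.86, -86.22]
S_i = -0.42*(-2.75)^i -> [-0.42, 1.16, -3.18, 8.73, -24.02]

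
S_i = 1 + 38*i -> [1, 39, 77, 115, 153]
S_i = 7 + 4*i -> [7, 11, 15, 19, 23]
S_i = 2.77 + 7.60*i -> [2.77, 10.37, 17.97, 25.57, 33.17]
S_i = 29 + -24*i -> [29, 5, -19, -43, -67]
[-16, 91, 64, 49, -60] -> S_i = Random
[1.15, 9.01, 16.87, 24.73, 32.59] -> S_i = 1.15 + 7.86*i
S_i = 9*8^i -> [9, 72, 576, 4608, 36864]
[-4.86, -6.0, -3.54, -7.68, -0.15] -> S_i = Random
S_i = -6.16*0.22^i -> [-6.16, -1.36, -0.3, -0.07, -0.01]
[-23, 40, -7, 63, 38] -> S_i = Random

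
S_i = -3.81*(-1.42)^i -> [-3.81, 5.41, -7.68, 10.91, -15.49]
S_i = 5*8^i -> [5, 40, 320, 2560, 20480]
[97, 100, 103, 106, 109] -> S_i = 97 + 3*i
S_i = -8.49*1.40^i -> [-8.49, -11.89, -16.64, -23.3, -32.62]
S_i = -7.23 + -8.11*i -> [-7.23, -15.34, -23.45, -31.56, -39.67]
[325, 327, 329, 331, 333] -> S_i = 325 + 2*i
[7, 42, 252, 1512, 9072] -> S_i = 7*6^i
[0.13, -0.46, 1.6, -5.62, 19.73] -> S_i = 0.13*(-3.51)^i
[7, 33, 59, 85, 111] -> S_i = 7 + 26*i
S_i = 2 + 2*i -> [2, 4, 6, 8, 10]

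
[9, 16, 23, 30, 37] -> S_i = 9 + 7*i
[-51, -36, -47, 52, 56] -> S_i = Random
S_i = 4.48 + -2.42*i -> [4.48, 2.06, -0.36, -2.78, -5.2]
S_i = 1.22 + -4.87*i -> [1.22, -3.65, -8.52, -13.39, -18.26]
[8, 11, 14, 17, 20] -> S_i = 8 + 3*i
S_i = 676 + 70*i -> [676, 746, 816, 886, 956]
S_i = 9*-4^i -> [9, -36, 144, -576, 2304]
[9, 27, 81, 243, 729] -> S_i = 9*3^i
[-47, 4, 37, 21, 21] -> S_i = Random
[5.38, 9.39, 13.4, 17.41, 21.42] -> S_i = 5.38 + 4.01*i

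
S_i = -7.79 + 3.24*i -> [-7.79, -4.55, -1.31, 1.93, 5.17]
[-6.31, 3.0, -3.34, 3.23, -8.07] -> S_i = Random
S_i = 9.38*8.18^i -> [9.38, 76.73, 627.64, 5134.08, 41996.79]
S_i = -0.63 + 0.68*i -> [-0.63, 0.05, 0.73, 1.41, 2.09]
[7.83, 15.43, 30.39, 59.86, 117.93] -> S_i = 7.83*1.97^i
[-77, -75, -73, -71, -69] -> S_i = -77 + 2*i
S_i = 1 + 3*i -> [1, 4, 7, 10, 13]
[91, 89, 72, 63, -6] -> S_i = Random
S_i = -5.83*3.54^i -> [-5.83, -20.64, -73.06, -258.63, -915.55]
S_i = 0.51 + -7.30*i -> [0.51, -6.79, -14.09, -21.39, -28.69]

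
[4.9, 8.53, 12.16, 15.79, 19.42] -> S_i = 4.90 + 3.63*i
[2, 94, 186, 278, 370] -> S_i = 2 + 92*i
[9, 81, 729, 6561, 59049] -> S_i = 9*9^i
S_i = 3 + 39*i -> [3, 42, 81, 120, 159]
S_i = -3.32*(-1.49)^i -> [-3.32, 4.95, -7.37, 10.98, -16.36]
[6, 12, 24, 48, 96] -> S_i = 6*2^i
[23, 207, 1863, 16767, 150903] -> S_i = 23*9^i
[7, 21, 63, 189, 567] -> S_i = 7*3^i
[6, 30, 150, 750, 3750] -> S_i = 6*5^i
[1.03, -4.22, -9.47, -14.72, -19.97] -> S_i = 1.03 + -5.25*i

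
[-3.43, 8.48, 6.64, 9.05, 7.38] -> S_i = Random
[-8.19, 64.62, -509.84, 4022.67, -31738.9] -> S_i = -8.19*(-7.89)^i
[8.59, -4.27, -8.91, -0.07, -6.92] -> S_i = Random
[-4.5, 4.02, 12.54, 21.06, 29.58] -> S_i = -4.50 + 8.52*i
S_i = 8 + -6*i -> [8, 2, -4, -10, -16]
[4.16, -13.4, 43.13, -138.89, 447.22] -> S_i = 4.16*(-3.22)^i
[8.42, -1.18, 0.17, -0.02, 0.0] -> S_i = 8.42*(-0.14)^i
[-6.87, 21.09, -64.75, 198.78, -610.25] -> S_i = -6.87*(-3.07)^i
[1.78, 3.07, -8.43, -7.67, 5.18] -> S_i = Random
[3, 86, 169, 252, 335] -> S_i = 3 + 83*i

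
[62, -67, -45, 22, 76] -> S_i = Random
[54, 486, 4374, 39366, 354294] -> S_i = 54*9^i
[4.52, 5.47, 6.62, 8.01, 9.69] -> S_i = 4.52*1.21^i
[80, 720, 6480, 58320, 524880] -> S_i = 80*9^i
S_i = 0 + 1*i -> [0, 1, 2, 3, 4]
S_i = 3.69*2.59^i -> [3.69, 9.56, 24.75, 64.11, 166.04]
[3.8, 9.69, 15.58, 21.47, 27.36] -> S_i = 3.80 + 5.89*i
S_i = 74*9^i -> [74, 666, 5994, 53946, 485514]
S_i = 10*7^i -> [10, 70, 490, 3430, 24010]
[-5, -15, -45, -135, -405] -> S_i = -5*3^i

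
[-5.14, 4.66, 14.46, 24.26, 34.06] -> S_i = -5.14 + 9.80*i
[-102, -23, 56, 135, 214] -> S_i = -102 + 79*i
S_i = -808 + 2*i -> [-808, -806, -804, -802, -800]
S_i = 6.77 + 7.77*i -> [6.77, 14.54, 22.31, 30.08, 37.85]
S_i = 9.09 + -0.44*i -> [9.09, 8.65, 8.21, 7.77, 7.33]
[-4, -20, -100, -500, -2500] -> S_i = -4*5^i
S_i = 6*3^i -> [6, 18, 54, 162, 486]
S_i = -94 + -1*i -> [-94, -95, -96, -97, -98]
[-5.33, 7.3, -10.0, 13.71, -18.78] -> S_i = -5.33*(-1.37)^i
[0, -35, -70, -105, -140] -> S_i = 0 + -35*i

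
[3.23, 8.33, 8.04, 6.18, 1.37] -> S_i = Random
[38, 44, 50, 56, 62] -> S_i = 38 + 6*i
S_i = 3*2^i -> [3, 6, 12, 24, 48]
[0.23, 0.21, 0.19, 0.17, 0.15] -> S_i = 0.23*0.90^i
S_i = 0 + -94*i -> [0, -94, -188, -282, -376]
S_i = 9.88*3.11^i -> [9.88, 30.73, 95.56, 297.19, 924.27]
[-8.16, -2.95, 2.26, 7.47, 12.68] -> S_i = -8.16 + 5.21*i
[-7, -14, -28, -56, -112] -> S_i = -7*2^i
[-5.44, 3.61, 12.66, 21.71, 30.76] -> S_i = -5.44 + 9.05*i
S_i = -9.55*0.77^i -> [-9.55, -7.35, -5.66, -4.36, -3.36]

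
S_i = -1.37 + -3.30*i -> [-1.37, -4.67, -7.97, -11.27, -14.57]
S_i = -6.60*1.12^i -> [-6.6, -7.39, -8.28, -9.27, -10.39]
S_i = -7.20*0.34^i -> [-7.2, -2.45, -0.83, -0.28, -0.1]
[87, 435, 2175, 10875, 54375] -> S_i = 87*5^i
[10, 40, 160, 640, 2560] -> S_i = 10*4^i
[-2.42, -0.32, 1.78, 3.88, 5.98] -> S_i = -2.42 + 2.10*i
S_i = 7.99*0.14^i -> [7.99, 1.12, 0.16, 0.02, 0.0]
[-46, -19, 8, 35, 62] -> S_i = -46 + 27*i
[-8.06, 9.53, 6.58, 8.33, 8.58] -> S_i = Random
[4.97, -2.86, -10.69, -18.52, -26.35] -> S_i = 4.97 + -7.83*i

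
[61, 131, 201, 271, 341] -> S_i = 61 + 70*i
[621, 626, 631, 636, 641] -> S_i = 621 + 5*i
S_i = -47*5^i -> [-47, -235, -1175, -5875, -29375]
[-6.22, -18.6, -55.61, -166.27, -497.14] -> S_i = -6.22*2.99^i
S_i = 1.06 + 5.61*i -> [1.06, 6.67, 12.28, 17.89, 23.5]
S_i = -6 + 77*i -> [-6, 71, 148, 225, 302]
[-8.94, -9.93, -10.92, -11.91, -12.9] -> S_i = -8.94 + -0.99*i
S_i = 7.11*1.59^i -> [7.11, 11.3, 17.97, 28.58, 45.44]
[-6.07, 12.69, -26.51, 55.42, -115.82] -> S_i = -6.07*(-2.09)^i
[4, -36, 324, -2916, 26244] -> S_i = 4*-9^i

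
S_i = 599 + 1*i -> [599, 600, 601, 602, 603]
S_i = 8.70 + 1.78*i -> [8.7, 10.48, 12.26, 14.04, 15.82]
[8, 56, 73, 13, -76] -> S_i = Random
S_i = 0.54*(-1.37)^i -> [0.54, -0.74, 1.01, -1.39, 1.9]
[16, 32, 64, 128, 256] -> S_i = 16*2^i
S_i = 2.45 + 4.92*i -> [2.45, 7.37, 12.29, 17.21, 22.13]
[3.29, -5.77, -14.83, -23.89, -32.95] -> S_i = 3.29 + -9.06*i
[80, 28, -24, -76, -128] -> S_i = 80 + -52*i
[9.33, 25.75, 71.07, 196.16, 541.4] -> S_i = 9.33*2.76^i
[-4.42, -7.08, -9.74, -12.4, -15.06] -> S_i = -4.42 + -2.66*i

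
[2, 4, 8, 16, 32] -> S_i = 2*2^i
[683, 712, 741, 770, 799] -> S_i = 683 + 29*i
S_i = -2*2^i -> [-2, -4, -8, -16, -32]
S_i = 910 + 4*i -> [910, 914, 918, 922, 926]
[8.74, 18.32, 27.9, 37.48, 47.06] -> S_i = 8.74 + 9.58*i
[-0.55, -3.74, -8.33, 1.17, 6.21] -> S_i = Random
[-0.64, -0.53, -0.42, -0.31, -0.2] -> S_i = -0.64 + 0.11*i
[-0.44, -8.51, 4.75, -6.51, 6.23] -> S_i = Random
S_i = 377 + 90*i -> [377, 467, 557, 647, 737]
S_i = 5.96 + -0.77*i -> [5.96, 5.19, 4.42, 3.65, 2.88]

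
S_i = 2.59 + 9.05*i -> [2.59, 11.64, 20.69, 29.74, 38.79]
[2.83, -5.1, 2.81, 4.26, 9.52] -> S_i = Random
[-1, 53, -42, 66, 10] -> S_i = Random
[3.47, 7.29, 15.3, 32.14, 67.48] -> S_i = 3.47*2.10^i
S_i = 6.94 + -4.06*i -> [6.94, 2.88, -1.18, -5.24, -9.3]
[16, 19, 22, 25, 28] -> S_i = 16 + 3*i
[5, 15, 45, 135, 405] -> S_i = 5*3^i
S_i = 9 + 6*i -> [9, 15, 21, 27, 33]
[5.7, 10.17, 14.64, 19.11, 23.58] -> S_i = 5.70 + 4.47*i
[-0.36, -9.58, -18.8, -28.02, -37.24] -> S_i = -0.36 + -9.22*i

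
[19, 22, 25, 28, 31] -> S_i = 19 + 3*i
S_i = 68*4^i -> [68, 272, 1088, 4352, 17408]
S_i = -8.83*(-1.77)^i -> [-8.83, 15.63, -27.66, 48.96, -86.67]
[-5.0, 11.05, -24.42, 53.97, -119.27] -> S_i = -5.00*(-2.21)^i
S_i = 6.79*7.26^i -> [6.79, 49.3, 357.88, 2598.24, 18863.24]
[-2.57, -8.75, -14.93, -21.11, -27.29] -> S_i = -2.57 + -6.18*i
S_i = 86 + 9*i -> [86, 95, 104, 113, 122]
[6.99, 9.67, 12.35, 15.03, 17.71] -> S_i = 6.99 + 2.68*i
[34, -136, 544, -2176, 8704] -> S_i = 34*-4^i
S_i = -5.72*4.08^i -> [-5.72, -23.34, -95.22, -388.49, -1585.03]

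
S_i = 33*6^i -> [33, 198, 1188, 7128, 42768]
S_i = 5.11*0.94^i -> [5.11, 4.8, 4.52, 4.24, 3.99]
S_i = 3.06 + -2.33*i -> [3.06, 0.73, -1.6, -3.93, -6.26]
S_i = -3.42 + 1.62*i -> [-3.42, -1.8, -0.18, 1.44, 3.06]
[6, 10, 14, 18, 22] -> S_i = 6 + 4*i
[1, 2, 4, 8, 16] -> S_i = 1*2^i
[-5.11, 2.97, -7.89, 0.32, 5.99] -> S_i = Random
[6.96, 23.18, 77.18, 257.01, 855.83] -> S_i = 6.96*3.33^i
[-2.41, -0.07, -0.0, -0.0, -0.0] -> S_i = -2.41*0.03^i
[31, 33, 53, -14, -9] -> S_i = Random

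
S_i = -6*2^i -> [-6, -12, -24, -48, -96]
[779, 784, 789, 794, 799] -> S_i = 779 + 5*i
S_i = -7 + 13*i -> [-7, 6, 19, 32, 45]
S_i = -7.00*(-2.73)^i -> [-7.0, 19.11, -52.17, 142.42, -388.82]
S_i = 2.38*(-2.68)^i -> [2.38, -6.38, 17.09, -45.81, 122.78]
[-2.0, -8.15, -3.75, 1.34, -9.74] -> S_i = Random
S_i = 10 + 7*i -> [10, 17, 24, 31, 38]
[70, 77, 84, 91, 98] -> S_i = 70 + 7*i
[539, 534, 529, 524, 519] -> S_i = 539 + -5*i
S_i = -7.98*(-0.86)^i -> [-7.98, 6.86, -5.9, 5.08, -4.37]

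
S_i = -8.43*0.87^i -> [-8.43, -7.33, -6.38, -5.55, -4.83]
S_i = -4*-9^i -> [-4, 36, -324, 2916, -26244]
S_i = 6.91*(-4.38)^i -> [6.91, -30.27, 132.56, -580.63, 2543.16]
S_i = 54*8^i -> [54, 432, 3456, 27648, 221184]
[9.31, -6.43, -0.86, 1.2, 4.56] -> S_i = Random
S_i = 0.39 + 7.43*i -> [0.39, 7.82, 15.25, 22.68, 30.11]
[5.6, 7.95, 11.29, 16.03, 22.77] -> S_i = 5.60*1.42^i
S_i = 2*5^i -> [2, 10, 50, 250, 1250]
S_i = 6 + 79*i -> [6, 85, 164, 243, 322]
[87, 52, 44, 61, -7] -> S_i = Random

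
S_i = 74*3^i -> [74, 222, 666, 1998, 5994]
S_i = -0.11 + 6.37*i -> [-0.11, 6.26, 12.63, 19.0, 25.37]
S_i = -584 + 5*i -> [-584, -579, -574, -569, -564]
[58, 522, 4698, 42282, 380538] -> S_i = 58*9^i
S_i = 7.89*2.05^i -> [7.89, 16.17, 33.16, 67.97, 139.35]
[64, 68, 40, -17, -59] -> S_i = Random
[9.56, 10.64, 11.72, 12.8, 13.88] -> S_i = 9.56 + 1.08*i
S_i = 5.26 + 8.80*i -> [5.26, 14.06, 22.86, 31.66, 40.46]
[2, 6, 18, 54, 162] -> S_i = 2*3^i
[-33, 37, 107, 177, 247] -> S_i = -33 + 70*i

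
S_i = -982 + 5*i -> [-982, -977, -972, -967, -962]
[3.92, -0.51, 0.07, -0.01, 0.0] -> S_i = 3.92*(-0.13)^i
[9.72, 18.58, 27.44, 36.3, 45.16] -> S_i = 9.72 + 8.86*i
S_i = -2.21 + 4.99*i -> [-2.21, 2.78, 7.77, 12.76, 17.75]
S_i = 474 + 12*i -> [474, 486, 498, 510, 522]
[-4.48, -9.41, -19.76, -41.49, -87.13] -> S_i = -4.48*2.10^i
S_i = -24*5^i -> [-24, -120, -600, -3000, -15000]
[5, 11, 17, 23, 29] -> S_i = 5 + 6*i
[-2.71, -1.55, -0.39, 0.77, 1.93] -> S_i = -2.71 + 1.16*i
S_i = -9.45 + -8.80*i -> [-9.45, -18.25, -27.05, -35.85, -44.65]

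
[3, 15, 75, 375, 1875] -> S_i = 3*5^i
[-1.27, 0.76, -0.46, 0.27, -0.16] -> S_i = -1.27*(-0.60)^i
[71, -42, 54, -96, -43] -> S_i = Random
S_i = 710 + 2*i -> [710, 712, 714, 716, 718]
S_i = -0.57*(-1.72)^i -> [-0.57, 0.98, -1.69, 2.9, -4.99]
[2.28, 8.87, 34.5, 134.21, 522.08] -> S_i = 2.28*3.89^i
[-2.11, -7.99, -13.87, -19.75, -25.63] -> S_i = -2.11 + -5.88*i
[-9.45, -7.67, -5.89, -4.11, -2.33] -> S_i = -9.45 + 1.78*i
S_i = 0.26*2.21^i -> [0.26, 0.57, 1.27, 2.81, 6.2]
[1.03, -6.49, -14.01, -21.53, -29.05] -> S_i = 1.03 + -7.52*i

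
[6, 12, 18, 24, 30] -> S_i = 6 + 6*i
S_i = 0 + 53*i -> [0, 53, 106, 159, 212]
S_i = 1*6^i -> [1, 6, 36, 216, 1296]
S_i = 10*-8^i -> [10, -80, 640, -5120, 40960]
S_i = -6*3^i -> [-6, -18, -54, -162, -486]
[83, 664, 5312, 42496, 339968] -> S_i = 83*8^i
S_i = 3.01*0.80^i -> [3.01, 2.41, 1.93, 1.54, 1.23]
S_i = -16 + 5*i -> [-16, -11, -6, -1, 4]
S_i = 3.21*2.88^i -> [3.21, 9.24, 26.63, 76.68, 220.84]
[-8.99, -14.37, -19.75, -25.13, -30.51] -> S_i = -8.99 + -5.38*i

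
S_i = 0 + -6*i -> [0, -6, -12, -18, -24]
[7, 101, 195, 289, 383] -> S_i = 7 + 94*i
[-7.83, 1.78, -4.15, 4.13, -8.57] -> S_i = Random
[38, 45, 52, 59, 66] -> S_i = 38 + 7*i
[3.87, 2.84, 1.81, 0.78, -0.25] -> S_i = 3.87 + -1.03*i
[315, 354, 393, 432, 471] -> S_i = 315 + 39*i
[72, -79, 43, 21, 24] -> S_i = Random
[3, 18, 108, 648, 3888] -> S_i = 3*6^i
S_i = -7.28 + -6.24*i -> [-7.28, -13.52, -19.76, -26.0, -32.24]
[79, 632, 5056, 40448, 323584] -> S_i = 79*8^i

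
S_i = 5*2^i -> [5, 10, 20, 40, 80]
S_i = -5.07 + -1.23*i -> [-5.07, -6.3, -7.53, -8.76, -9.99]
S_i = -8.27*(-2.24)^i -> [-8.27, 18.52, -41.5, 92.95, -208.21]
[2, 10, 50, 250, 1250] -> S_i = 2*5^i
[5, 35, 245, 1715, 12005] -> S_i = 5*7^i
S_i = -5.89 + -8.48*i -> [-5.89, -14.37, -22.85, -31.33, -39.81]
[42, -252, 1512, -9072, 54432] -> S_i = 42*-6^i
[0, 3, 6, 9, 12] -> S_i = 0 + 3*i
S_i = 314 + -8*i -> [314, 306, 298, 290, 282]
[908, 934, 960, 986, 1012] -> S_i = 908 + 26*i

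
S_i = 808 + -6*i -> [808, 802, 796, 790, 784]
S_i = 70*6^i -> [70, 420, 2520, 15120, 90720]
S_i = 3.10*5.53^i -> [3.1, 17.14, 94.8, 524.25, 2899.09]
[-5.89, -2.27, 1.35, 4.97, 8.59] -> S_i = -5.89 + 3.62*i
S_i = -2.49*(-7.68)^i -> [-2.49, 19.12, -146.87, 1127.93, -8662.52]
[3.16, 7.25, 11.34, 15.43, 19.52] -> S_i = 3.16 + 4.09*i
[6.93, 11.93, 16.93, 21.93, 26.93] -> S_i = 6.93 + 5.00*i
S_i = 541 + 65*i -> [541, 606, 671, 736, 801]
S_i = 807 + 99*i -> [807, 906, 1005, 1104, 1203]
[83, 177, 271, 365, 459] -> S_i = 83 + 94*i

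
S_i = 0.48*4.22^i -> [0.48, 2.03, 8.55, 36.07, 152.23]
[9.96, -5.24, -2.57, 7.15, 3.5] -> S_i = Random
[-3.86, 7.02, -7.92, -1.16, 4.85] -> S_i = Random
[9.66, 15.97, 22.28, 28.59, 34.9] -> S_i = 9.66 + 6.31*i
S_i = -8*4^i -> [-8, -32, -128, -512, -2048]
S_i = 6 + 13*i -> [6, 19, 32, 45, 58]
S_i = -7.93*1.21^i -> [-7.93, -9.6, -11.61, -14.05, -17.0]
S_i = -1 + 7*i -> [-1, 6, 13, 20, 27]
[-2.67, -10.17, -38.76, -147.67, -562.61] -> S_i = -2.67*3.81^i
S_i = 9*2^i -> [9, 18, 36, 72, 144]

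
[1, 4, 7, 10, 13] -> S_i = 1 + 3*i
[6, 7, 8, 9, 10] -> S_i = 6 + 1*i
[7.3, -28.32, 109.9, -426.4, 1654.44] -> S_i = 7.30*(-3.88)^i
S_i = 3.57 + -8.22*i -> [3.57, -4.65, -12.87, -21.09, -29.31]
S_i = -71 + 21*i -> [-71, -50, -29, -8, 13]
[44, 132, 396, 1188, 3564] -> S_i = 44*3^i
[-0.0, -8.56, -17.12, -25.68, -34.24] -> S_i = -0.00 + -8.56*i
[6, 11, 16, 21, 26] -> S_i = 6 + 5*i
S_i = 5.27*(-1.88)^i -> [5.27, -9.91, 18.63, -35.02, 65.83]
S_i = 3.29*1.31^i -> [3.29, 4.31, 5.65, 7.4, 9.69]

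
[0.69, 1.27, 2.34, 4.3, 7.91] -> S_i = 0.69*1.84^i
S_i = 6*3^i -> [6, 18, 54, 162, 486]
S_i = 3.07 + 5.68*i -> [3.07, 8.75, 14.43, 20.11, 25.79]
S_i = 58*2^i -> [58, 116, 232, 464, 928]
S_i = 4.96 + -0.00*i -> [4.96, 4.96, 4.96, 4.96, 4.96]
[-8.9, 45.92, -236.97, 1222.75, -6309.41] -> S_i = -8.90*(-5.16)^i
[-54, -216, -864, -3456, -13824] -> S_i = -54*4^i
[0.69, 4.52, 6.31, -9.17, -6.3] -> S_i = Random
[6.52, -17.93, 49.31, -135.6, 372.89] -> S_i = 6.52*(-2.75)^i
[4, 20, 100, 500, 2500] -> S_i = 4*5^i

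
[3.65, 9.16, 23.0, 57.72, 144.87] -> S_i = 3.65*2.51^i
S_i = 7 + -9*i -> [7, -2, -11, -20, -29]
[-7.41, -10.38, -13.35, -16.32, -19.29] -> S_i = -7.41 + -2.97*i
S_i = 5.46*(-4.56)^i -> [5.46, -24.9, 113.53, -517.71, 2360.76]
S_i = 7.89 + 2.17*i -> [7.89, 10.06, 12.23, 14.4, 16.57]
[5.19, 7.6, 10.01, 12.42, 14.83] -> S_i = 5.19 + 2.41*i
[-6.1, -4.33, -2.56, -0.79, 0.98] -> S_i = -6.10 + 1.77*i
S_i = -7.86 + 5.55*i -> [-7.86, -2.31, 3.24, 8.79, 14.34]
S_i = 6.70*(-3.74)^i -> [6.7, -25.06, 93.72, -350.5, 1310.87]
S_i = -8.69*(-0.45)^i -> [-8.69, 3.91, -1.76, 0.79, -0.36]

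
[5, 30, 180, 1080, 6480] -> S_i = 5*6^i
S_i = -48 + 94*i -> [-48, 46, 140, 234, 328]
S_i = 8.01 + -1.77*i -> [8.01, 6.24, 4.47, 2.7, 0.93]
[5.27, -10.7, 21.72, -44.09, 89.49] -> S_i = 5.27*(-2.03)^i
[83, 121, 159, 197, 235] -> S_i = 83 + 38*i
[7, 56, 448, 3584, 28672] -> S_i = 7*8^i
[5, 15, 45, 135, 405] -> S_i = 5*3^i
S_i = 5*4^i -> [5, 20, 80, 320, 1280]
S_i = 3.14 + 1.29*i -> [3.14, 4.43, 5.72, 7.01, 8.3]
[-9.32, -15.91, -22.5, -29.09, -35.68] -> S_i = -9.32 + -6.59*i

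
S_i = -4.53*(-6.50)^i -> [-4.53, 29.44, -191.39, 1244.05, -8086.33]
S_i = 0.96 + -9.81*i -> [0.96, -8.85, -18.66, -28.47, -38.28]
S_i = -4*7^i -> [-4, -28, -196, -1372, -9604]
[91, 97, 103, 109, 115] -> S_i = 91 + 6*i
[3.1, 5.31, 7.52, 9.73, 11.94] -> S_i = 3.10 + 2.21*i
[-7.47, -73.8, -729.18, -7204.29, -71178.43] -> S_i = -7.47*9.88^i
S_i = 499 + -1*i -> [499, 498, 497, 496, 495]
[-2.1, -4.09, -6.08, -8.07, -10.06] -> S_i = -2.10 + -1.99*i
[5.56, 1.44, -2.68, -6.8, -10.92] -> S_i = 5.56 + -4.12*i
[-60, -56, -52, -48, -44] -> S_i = -60 + 4*i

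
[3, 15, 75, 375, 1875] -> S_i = 3*5^i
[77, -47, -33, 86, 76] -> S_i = Random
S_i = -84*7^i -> [-84, -588, -4116, -28812, -201684]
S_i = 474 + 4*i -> [474, 478, 482, 486, 490]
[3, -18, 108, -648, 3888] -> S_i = 3*-6^i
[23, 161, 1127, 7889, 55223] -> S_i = 23*7^i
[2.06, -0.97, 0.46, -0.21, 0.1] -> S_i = 2.06*(-0.47)^i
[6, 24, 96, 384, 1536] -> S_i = 6*4^i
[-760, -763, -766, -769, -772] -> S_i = -760 + -3*i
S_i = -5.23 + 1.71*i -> [-5.23, -3.52, -1.81, -0.1, 1.61]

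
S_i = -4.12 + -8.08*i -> [-4.12, -12.2, -20.28, -28.36, -36.44]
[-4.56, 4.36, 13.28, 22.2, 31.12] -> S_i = -4.56 + 8.92*i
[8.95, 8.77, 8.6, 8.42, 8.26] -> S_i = 8.95*0.98^i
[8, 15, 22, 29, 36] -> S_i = 8 + 7*i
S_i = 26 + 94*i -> [26, 120, 214, 308, 402]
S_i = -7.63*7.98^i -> [-7.63, -60.89, -485.88, -3877.33, -30941.13]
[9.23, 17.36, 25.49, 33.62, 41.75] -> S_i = 9.23 + 8.13*i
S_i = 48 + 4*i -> [48, 52, 56, 60, 64]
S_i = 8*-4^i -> [8, -32, 128, -512, 2048]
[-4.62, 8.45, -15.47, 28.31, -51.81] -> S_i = -4.62*(-1.83)^i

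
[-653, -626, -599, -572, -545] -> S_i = -653 + 27*i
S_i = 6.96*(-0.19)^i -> [6.96, -1.32, 0.25, -0.05, 0.01]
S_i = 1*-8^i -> [1, -8, 64, -512, 4096]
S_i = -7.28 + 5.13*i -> [-7.28, -2.15, 2.98, 8.11, 13.24]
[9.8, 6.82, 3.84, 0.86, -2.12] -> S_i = 9.80 + -2.98*i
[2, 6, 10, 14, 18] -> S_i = 2 + 4*i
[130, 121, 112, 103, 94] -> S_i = 130 + -9*i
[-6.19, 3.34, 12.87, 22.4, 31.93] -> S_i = -6.19 + 9.53*i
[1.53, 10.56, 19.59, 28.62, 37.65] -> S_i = 1.53 + 9.03*i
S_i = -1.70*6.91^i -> [-1.7, -11.75, -81.17, -560.9, -3875.8]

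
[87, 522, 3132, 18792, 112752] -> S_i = 87*6^i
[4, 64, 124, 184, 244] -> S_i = 4 + 60*i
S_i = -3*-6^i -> [-3, 18, -108, 648, -3888]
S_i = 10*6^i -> [10, 60, 360, 2160, 12960]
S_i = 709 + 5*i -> [709, 714, 719, 724, 729]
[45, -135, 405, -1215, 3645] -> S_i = 45*-3^i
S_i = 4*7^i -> [4, 28, 196, 1372, 9604]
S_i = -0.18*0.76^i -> [-0.18, -0.14, -0.1, -0.08, -0.06]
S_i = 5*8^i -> [5, 40, 320, 2560, 20480]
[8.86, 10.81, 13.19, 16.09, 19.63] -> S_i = 8.86*1.22^i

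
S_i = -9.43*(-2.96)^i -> [-9.43, 27.91, -82.62, 244.56, -723.9]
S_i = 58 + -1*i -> [58, 57, 56, 55, 54]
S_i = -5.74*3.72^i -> [-5.74, -21.35, -79.43, -295.49, -1099.22]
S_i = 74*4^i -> [74, 296, 1184, 4736, 18944]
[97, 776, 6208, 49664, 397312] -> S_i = 97*8^i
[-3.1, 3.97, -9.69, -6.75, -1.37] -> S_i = Random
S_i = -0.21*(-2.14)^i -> [-0.21, 0.45, -0.96, 2.06, -4.4]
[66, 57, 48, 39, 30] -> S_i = 66 + -9*i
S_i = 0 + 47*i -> [0, 47, 94, 141, 188]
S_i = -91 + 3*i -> [-91, -88, -85, -82, -79]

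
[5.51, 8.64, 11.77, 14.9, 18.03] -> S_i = 5.51 + 3.13*i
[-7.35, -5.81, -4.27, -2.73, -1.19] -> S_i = -7.35 + 1.54*i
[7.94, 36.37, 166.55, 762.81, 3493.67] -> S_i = 7.94*4.58^i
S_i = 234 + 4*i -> [234, 238, 242, 246, 250]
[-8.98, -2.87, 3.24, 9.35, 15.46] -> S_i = -8.98 + 6.11*i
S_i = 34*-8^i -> [34, -272, 2176, -17408, 139264]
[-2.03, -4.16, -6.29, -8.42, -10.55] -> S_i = -2.03 + -2.13*i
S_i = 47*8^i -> [47, 376, 3008, 24064, 192512]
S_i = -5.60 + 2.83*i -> [-5.6, -2.77, 0.06, 2.89, 5.72]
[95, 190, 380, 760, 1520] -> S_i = 95*2^i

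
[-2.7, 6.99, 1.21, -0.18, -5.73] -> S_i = Random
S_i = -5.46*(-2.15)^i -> [-5.46, 11.74, -25.24, 54.26, -116.67]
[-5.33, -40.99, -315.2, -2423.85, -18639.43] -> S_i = -5.33*7.69^i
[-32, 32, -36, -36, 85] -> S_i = Random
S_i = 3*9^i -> [3, 27, 243, 2187, 19683]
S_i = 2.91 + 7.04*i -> [2.91, 9.95, 16.99, 24.03, 31.07]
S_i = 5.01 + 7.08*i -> [5.01, 12.09, 19.17, 26.25, 33.33]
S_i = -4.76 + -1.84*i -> [-4.76, -6.6, -8.44, -10.28, -12.12]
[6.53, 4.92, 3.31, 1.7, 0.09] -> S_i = 6.53 + -1.61*i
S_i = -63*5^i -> [-63, -315, -1575, -7875, -39375]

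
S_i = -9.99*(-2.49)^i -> [-9.99, 24.88, -61.94, 154.23, -384.03]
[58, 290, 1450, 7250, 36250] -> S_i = 58*5^i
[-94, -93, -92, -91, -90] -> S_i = -94 + 1*i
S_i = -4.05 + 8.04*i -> [-4.05, 3.99, 12.03, 20.07, 28.11]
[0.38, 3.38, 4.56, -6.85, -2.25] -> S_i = Random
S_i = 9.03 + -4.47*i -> [9.03, 4.56, 0.09, -4.38, -8.85]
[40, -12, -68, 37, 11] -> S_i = Random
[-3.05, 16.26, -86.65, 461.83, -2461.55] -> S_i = -3.05*(-5.33)^i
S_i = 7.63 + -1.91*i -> [7.63, 5.72, 3.81, 1.9, -0.01]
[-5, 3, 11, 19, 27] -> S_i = -5 + 8*i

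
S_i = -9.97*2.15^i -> [-9.97, -21.44, -46.09, -99.09, -213.03]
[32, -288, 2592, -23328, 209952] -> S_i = 32*-9^i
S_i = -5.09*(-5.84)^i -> [-5.09, 29.73, -173.6, 1013.81, -5920.65]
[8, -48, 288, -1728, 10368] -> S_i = 8*-6^i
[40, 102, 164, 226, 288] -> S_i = 40 + 62*i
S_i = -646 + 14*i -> [-646, -632, -618, -604, -590]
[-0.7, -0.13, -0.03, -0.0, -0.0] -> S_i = -0.70*0.19^i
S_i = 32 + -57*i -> [32, -25, -82, -139, -196]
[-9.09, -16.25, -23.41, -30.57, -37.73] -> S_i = -9.09 + -7.16*i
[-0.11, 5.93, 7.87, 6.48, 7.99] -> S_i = Random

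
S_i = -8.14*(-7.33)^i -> [-8.14, 59.67, -437.35, 3205.8, -23498.51]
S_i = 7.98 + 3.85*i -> [7.98, 11.83, 15.68, 19.53, 23.38]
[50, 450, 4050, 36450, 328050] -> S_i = 50*9^i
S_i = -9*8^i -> [-9, -72, -576, -4608, -36864]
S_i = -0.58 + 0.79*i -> [-0.58, 0.21, 1.0, 1.79, 2.58]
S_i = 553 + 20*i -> [553, 573, 593, 613, 633]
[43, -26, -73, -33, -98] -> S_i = Random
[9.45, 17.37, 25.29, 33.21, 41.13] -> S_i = 9.45 + 7.92*i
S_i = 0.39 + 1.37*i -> [0.39, 1.76, 3.13, 4.5, 5.87]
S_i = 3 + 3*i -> [3, 6, 9, 12, 15]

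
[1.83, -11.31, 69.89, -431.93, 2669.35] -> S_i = 1.83*(-6.18)^i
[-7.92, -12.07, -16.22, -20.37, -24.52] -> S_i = -7.92 + -4.15*i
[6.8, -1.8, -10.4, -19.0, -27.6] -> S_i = 6.80 + -8.60*i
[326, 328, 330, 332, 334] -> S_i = 326 + 2*i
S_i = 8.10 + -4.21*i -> [8.1, 3.89, -0.32, -4.53, -8.74]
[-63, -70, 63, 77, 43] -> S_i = Random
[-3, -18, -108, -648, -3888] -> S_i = -3*6^i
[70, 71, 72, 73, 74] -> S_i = 70 + 1*i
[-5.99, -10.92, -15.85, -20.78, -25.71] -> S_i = -5.99 + -4.93*i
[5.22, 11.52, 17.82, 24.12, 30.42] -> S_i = 5.22 + 6.30*i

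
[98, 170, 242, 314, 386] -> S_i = 98 + 72*i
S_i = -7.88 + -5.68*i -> [-7.88, -13.56, -19.24, -24.92, -30.6]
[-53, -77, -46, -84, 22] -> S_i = Random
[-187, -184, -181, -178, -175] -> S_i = -187 + 3*i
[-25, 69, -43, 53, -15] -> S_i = Random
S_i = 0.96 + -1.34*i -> [0.96, -0.38, -1.72, -3.06, -4.4]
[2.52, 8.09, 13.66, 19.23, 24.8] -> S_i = 2.52 + 5.57*i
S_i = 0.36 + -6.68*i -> [0.36, -6.32, -13.0, -19.68, -26.36]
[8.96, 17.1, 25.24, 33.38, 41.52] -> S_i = 8.96 + 8.14*i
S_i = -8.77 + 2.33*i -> [-8.77, -6.44, -4.11, -1.78, 0.55]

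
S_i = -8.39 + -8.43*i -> [-8.39, -16.82, -25.25, -33.68, -42.11]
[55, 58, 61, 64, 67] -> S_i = 55 + 3*i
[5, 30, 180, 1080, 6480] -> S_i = 5*6^i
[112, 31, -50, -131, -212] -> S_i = 112 + -81*i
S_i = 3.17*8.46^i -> [3.17, 26.82, 226.88, 1919.42, 16238.31]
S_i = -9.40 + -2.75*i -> [-9.4, -12.15, -14.9, -17.65, -20.4]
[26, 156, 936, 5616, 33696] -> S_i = 26*6^i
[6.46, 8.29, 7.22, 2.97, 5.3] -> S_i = Random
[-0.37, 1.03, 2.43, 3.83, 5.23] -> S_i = -0.37 + 1.40*i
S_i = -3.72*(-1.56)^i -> [-3.72, 5.8, -9.05, 14.12, -22.03]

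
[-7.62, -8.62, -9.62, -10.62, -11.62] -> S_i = -7.62 + -1.00*i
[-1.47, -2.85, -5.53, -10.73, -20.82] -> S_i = -1.47*1.94^i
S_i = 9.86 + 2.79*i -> [9.86, 12.65, 15.44, 18.23, 21.02]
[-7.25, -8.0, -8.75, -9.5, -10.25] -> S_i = -7.25 + -0.75*i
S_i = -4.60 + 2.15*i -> [-4.6, -2.45, -0.3, 1.85, 4.0]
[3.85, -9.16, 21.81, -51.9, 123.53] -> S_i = 3.85*(-2.38)^i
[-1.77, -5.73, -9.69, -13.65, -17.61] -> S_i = -1.77 + -3.96*i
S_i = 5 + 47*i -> [5, 52, 99, 146, 193]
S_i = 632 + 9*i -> [632, 641, 650, 659, 668]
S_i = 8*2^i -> [8, 16, 32, 64, 128]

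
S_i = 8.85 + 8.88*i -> [8.85, 17.73, 26.61, 35.49, 44.37]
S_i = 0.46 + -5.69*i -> [0.46, -5.23, -10.92, -16.61, -22.3]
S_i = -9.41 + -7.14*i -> [-9.41, -16.55, -23.69, -30.83, -37.97]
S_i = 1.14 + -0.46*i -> [1.14, 0.68, 0.22, -0.24, -0.7]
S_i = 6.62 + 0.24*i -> [6.62, 6.86, 7.1, 7.34, 7.58]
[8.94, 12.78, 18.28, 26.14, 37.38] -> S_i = 8.94*1.43^i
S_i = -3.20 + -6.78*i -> [-3.2, -9.98, -16.76, -23.54, -30.32]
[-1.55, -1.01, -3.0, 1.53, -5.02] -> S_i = Random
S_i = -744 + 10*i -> [-744, -734, -724, -714, -704]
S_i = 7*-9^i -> [7, -63, 567, -5103, 45927]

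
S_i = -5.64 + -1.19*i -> [-5.64, -6.83, -8.02, -9.21, -10.4]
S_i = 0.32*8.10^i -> [0.32, 2.59, 21.0, 170.06, 1377.5]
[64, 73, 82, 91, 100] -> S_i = 64 + 9*i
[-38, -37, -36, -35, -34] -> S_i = -38 + 1*i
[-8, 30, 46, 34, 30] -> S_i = Random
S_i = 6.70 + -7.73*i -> [6.7, -1.03, -8.76, -16.49, -24.22]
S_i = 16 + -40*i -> [16, -24, -64, -104, -144]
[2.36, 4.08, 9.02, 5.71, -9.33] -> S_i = Random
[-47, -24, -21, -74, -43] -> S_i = Random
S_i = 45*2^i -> [45, 90, 180, 360, 720]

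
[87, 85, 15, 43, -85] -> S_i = Random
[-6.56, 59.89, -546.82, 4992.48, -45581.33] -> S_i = -6.56*(-9.13)^i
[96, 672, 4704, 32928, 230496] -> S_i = 96*7^i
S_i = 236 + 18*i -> [236, 254, 272, 290, 308]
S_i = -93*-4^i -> [-93, 372, -1488, 5952, -23808]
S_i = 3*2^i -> [3, 6, 12, 24, 48]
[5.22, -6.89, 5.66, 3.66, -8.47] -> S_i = Random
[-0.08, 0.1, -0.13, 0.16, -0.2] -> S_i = -0.08*(-1.26)^i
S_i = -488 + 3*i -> [-488, -485, -482, -479, -476]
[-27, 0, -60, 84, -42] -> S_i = Random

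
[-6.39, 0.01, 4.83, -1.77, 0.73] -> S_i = Random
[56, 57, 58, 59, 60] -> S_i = 56 + 1*i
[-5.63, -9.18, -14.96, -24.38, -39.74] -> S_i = -5.63*1.63^i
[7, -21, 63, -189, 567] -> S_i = 7*-3^i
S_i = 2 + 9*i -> [2, 11, 20, 29, 38]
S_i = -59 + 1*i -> [-59, -58, -57, -56, -55]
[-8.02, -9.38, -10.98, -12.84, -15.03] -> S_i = -8.02*1.17^i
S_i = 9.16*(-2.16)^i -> [9.16, -19.79, 42.74, -92.31, 199.39]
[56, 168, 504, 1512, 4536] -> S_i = 56*3^i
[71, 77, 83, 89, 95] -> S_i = 71 + 6*i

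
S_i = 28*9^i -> [28, 252, 2268, 20412, 183708]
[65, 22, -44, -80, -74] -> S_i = Random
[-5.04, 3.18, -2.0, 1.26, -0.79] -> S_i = -5.04*(-0.63)^i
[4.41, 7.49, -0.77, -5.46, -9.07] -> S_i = Random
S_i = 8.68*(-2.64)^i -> [8.68, -22.92, 60.5, -159.71, 421.63]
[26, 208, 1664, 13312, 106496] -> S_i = 26*8^i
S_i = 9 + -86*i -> [9, -77, -163, -249, -335]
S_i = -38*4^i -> [-38, -152, -608, -2432, -9728]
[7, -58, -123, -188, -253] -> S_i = 7 + -65*i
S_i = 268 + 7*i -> [268, 275, 282, 289, 296]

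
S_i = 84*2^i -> [84, 168, 336, 672, 1344]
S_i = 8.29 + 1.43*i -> [8.29, 9.72, 11.15, 12.58, 14.01]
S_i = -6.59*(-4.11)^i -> [-6.59, 27.08, -111.32, 457.52, -1880.41]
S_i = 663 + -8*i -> [663, 655, 647, 639, 631]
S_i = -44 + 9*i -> [-44, -35, -26, -17, -8]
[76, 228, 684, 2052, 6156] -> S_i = 76*3^i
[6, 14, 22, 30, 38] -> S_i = 6 + 8*i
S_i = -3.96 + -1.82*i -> [-3.96, -5.78, -7.6, -9.42, -11.24]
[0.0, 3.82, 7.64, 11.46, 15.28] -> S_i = 0.00 + 3.82*i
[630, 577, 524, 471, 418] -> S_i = 630 + -53*i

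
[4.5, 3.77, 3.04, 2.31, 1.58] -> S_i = 4.50 + -0.73*i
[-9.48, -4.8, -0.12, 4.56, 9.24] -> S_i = -9.48 + 4.68*i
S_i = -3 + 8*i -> [-3, 5, 13, 21, 29]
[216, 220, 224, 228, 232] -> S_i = 216 + 4*i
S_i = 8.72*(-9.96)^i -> [8.72, -86.85, 865.04, -8615.78, 85813.15]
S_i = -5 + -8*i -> [-5, -13, -21, -29, -37]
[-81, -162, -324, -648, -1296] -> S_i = -81*2^i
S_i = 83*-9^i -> [83, -747, 6723, -60507, 544563]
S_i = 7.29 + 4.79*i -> [7.29, 12.08, 16.87, 21.66, 26.45]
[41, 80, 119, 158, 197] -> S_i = 41 + 39*i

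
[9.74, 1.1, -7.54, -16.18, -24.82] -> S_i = 9.74 + -8.64*i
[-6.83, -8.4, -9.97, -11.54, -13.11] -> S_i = -6.83 + -1.57*i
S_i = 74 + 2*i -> [74, 76, 78, 80, 82]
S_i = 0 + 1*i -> [0, 1, 2, 3, 4]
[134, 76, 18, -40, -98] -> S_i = 134 + -58*i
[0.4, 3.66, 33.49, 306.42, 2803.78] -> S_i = 0.40*9.15^i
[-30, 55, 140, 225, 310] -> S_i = -30 + 85*i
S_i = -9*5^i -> [-9, -45, -225, -1125, -5625]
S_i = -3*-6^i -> [-3, 18, -108, 648, -3888]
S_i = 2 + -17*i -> [2, -15, -32, -49, -66]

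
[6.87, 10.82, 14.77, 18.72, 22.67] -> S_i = 6.87 + 3.95*i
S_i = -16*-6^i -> [-16, 96, -576, 3456, -20736]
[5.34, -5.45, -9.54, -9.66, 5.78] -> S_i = Random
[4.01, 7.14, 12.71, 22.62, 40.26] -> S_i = 4.01*1.78^i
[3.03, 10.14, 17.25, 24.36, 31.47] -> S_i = 3.03 + 7.11*i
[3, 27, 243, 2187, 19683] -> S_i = 3*9^i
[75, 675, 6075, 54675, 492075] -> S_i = 75*9^i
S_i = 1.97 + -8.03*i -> [1.97, -6.06, -14.09, -22.12, -30.15]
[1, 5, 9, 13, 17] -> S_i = 1 + 4*i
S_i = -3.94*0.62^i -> [-3.94, -2.44, -1.51, -0.94, -0.58]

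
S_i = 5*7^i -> [5, 35, 245, 1715, 12005]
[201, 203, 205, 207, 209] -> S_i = 201 + 2*i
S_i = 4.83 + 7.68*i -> [4.83, 12.51, 20.19, 27.87, 35.55]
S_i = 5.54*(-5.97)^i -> [5.54, -33.07, 197.45, -1178.78, 7037.32]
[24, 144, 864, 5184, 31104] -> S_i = 24*6^i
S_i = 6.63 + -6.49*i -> [6.63, 0.14, -6.35, -12.84, -19.33]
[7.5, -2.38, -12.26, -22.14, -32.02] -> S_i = 7.50 + -9.88*i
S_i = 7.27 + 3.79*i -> [7.27, 11.06, 14.85, 18.64, 22.43]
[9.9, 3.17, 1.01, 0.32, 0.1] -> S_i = 9.90*0.32^i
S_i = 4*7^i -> [4, 28, 196, 1372, 9604]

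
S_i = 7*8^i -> [7, 56, 448, 3584, 28672]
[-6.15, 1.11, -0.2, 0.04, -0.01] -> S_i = -6.15*(-0.18)^i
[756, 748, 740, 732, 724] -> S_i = 756 + -8*i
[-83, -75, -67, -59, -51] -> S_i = -83 + 8*i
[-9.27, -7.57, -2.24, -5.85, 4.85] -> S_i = Random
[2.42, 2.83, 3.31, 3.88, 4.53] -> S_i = 2.42*1.17^i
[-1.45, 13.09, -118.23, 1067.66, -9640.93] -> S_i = -1.45*(-9.03)^i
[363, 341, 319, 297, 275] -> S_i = 363 + -22*i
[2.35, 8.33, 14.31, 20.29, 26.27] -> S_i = 2.35 + 5.98*i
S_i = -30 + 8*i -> [-30, -22, -14, -6, 2]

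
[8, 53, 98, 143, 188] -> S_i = 8 + 45*i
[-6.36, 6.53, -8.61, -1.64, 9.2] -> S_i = Random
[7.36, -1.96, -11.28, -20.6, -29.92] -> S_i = 7.36 + -9.32*i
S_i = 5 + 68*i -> [5, 73, 141, 209, 277]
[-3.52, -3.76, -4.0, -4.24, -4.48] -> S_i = -3.52 + -0.24*i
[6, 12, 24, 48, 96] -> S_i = 6*2^i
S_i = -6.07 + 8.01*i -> [-6.07, 1.94, 9.95, 17.96, 25.97]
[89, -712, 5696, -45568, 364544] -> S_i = 89*-8^i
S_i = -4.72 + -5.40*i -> [-4.72, -10.12, -15.52, -20.92, -26.32]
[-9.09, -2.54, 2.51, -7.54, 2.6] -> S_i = Random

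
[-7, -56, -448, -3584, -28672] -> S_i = -7*8^i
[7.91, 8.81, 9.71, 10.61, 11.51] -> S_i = 7.91 + 0.90*i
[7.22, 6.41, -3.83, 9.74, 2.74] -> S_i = Random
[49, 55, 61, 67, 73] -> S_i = 49 + 6*i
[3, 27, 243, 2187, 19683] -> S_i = 3*9^i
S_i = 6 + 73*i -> [6, 79, 152, 225, 298]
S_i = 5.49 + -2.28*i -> [5.49, 3.21, 0.93, -1.35, -3.63]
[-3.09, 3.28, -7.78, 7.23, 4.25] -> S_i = Random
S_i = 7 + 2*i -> [7, 9, 11, 13, 15]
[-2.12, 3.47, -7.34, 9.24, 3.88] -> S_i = Random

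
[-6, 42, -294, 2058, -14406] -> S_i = -6*-7^i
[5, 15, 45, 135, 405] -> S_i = 5*3^i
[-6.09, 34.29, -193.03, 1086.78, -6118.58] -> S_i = -6.09*(-5.63)^i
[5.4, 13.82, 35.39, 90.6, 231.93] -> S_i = 5.40*2.56^i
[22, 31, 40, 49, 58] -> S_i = 22 + 9*i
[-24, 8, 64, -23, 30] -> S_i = Random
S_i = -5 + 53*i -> [-5, 48, 101, 154, 207]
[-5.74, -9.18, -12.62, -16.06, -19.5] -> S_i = -5.74 + -3.44*i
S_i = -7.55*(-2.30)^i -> [-7.55, 17.36, -39.94, 91.86, -211.28]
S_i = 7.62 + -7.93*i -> [7.62, -0.31, -8.24, -16.17, -24.1]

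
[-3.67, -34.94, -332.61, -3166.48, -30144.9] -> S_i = -3.67*9.52^i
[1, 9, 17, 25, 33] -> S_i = 1 + 8*i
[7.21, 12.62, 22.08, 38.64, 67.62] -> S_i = 7.21*1.75^i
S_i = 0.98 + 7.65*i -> [0.98, 8.63, 16.28, 23.93, 31.58]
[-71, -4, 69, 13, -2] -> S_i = Random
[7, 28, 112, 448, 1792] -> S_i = 7*4^i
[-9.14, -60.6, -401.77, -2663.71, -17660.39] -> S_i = -9.14*6.63^i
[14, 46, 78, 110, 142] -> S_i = 14 + 32*i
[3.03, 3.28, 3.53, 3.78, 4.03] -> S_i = 3.03 + 0.25*i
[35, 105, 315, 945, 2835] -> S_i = 35*3^i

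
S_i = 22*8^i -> [22, 176, 1408, 11264, 90112]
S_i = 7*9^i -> [7, 63, 567, 5103, 45927]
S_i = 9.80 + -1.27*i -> [9.8, 8.53, 7.26, 5.99, 4.72]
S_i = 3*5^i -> [3, 15, 75, 375, 1875]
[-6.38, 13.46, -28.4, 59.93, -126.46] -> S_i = -6.38*(-2.11)^i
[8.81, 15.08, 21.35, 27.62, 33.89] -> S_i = 8.81 + 6.27*i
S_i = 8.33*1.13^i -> [8.33, 9.41, 10.64, 12.02, 13.58]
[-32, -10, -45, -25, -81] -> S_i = Random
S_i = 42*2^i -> [42, 84, 168, 336, 672]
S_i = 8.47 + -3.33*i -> [8.47, 5.14, 1.81, -1.52, -4.85]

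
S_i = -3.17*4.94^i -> [-3.17, -15.66, -77.36, -382.16, -1887.85]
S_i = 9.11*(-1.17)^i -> [9.11, -10.66, 12.47, -14.59, 17.07]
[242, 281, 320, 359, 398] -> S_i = 242 + 39*i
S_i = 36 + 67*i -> [36, 103, 170, 237, 304]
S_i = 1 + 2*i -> [1, 3, 5, 7, 9]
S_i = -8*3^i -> [-8, -24, -72, -216, -648]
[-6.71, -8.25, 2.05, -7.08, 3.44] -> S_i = Random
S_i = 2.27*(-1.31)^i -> [2.27, -2.97, 3.9, -5.1, 6.69]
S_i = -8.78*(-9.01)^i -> [-8.78, 79.11, -712.76, 6421.98, -57862.03]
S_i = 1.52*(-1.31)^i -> [1.52, -1.99, 2.61, -3.42, 4.48]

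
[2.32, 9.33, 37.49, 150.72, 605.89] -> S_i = 2.32*4.02^i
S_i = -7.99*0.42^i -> [-7.99, -3.36, -1.41, -0.59, -0.25]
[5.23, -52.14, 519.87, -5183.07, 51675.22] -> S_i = 5.23*(-9.97)^i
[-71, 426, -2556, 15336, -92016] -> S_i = -71*-6^i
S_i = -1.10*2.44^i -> [-1.1, -2.68, -6.55, -15.98, -38.99]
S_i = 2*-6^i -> [2, -12, 72, -432, 2592]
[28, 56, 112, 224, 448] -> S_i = 28*2^i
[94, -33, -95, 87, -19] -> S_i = Random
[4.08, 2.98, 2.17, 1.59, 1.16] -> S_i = 4.08*0.73^i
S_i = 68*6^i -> [68, 408, 2448, 14688, 88128]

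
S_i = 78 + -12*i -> [78, 66, 54, 42, 30]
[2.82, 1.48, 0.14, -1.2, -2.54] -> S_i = 2.82 + -1.34*i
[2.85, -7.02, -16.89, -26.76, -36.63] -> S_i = 2.85 + -9.87*i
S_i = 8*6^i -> [8, 48, 288, 1728, 10368]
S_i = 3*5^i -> [3, 15, 75, 375, 1875]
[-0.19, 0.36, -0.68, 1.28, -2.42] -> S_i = -0.19*(-1.89)^i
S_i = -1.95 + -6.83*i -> [-1.95, -8.78, -15.61, -22.44, -29.27]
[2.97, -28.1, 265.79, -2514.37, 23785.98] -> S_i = 2.97*(-9.46)^i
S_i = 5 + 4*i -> [5, 9, 13, 17, 21]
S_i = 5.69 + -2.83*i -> [5.69, 2.86, 0.03, -2.8, -5.63]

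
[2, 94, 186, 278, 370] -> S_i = 2 + 92*i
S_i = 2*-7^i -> [2, -14, 98, -686, 4802]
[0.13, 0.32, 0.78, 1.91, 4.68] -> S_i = 0.13*2.45^i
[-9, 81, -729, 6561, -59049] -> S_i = -9*-9^i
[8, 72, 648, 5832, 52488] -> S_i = 8*9^i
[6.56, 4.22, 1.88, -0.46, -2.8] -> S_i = 6.56 + -2.34*i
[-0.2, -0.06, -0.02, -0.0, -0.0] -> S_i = -0.20*0.29^i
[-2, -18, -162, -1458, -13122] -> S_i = -2*9^i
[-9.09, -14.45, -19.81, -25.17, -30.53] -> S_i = -9.09 + -5.36*i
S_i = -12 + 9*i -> [-12, -3, 6, 15, 24]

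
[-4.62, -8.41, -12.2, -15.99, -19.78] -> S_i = -4.62 + -3.79*i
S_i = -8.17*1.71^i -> [-8.17, -13.97, -23.89, -40.85, -69.86]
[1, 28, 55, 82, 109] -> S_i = 1 + 27*i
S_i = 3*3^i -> [3, 9, 27, 81, 243]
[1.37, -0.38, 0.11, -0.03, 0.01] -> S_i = 1.37*(-0.28)^i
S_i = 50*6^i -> [50, 300, 1800, 10800, 64800]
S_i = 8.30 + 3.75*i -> [8.3, 12.05, 15.8, 19.55, 23.3]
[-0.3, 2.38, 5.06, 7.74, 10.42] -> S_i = -0.30 + 2.68*i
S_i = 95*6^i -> [95, 570, 3420, 20520, 123120]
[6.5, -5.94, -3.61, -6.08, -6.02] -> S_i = Random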